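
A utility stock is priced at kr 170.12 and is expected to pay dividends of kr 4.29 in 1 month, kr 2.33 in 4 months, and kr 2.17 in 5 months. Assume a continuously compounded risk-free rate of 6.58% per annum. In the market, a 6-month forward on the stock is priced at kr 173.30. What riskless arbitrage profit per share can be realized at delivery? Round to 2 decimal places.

PV(dividends) I = 4.29·e^(−0.0658·1/12) + 2.33·e^(−0.0658·4/12) + 2.17·e^(−0.0658·5/12) = 8.6573
Fair forward F* = (S − I)·e^(rT) = (170.12 − 8.6573)·e^0.032900 = 161.4627 × 1.033447 = 166.8631
Market kr 173.30 > fair 166.8631: forward overpriced → cash-and-carry (borrow at r, buy the stock and collect the dividends, short the forward).
Profit at T = |F_mkt − F*| = |173.30 − 166.8631| = kr 6.44 per share

kr 6.44 per share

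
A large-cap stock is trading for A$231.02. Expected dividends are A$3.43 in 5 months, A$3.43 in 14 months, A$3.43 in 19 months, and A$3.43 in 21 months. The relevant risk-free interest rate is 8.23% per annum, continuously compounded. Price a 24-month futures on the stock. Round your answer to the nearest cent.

PV(dividends) I = 3.43·e^(−0.0823·5/12) + 3.43·e^(−0.0823·14/12) + 3.43·e^(−0.0823·19/12) + 3.43·e^(−0.0823·21/12)
I = 3.3144 + 3.1160 + 3.0109 + 2.9699 = 12.4112
F = (S − I)·e^(rT) = (231.02 − 12.4112) · e^(0.0823·24/12)
= 218.6088 · e^0.164600 = 218.6088 × 1.178921 = A$257.72

A$257.72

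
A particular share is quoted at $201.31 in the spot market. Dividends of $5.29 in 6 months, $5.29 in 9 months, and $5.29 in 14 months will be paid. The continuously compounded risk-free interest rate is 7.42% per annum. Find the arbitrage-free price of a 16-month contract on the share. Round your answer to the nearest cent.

PV(dividends) I = 5.29·e^(−0.0742·6/12) + 5.29·e^(−0.0742·9/12) + 5.29·e^(−0.0742·14/12)
I = 5.0973 + 5.0037 + 4.8513 = 14.9523
F = (S − I)·e^(rT) = (201.31 − 14.9523) · e^(0.0742·16/12)
= 186.3577 · e^0.098933 = 186.3577 × 1.103992 = $205.74

$205.74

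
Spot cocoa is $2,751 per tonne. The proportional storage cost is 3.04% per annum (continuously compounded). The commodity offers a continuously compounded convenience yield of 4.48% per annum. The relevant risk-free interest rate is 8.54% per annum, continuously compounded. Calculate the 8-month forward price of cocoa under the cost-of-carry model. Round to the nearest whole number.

$2,884 per tonne

Net carry = r + u − y = 0.0854 + 0.0304 − 0.0448 = 0.0710
F = S·e^((r+u−y)T) = 2751 · e^(0.0710 × 8/12) = 2751 · e^0.047333
= 2751 × 1.048471 = $2,884 per tonne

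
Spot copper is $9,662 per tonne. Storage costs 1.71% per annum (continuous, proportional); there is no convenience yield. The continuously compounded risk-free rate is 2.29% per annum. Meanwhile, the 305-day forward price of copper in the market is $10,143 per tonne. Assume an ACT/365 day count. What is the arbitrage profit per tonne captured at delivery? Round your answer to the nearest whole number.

$153 per tonne

Fair forward: F* = S·e^(carry·T), with carry = (r + u) = 0.0229 + 0.0171 = 0.0400
F* = 9662 · e^(0.0400 × 305/365) = 9662 · e^0.033425 = 9662 × 1.033990 = $9990.4114
Market $10143 > fair $9990.4114: forward overpriced → cash-and-carry (buy spot, short the forward).
At maturity, profit = |F_mkt − F*| = |10143 − 9990.4114| = $153 per tonne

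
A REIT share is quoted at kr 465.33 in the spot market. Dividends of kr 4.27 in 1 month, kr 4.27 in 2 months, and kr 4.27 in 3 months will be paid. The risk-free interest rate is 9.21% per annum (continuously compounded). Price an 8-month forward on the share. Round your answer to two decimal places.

kr 481.38

PV(dividends) I = 4.27·e^(−0.0921·1/12) + 4.27·e^(−0.0921·2/12) + 4.27·e^(−0.0921·3/12)
I = 4.2374 + 4.2050 + 4.1728 = 12.6152
F = (S − I)·e^(rT) = (465.33 − 12.6152) · e^(0.0921·8/12)
= 452.7148 · e^0.061400 = 452.7148 × 1.063324 = kr 481.38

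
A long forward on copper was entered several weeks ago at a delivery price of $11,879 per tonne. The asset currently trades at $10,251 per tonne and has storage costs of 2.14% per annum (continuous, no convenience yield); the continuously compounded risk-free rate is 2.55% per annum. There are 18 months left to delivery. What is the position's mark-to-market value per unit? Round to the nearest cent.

Current fair forward for the remaining 18 months: F = S·e^((r + u)·T), (r + u) = 0.0255 + 0.0214 = 0.0469
F = 10251 · e^(0.0469 × 18/12) = 10251 × 1.07288362 = 10998.1300
Value of long forward = (F − K)·e^(−rT) = (10998.1300 − 11879) · e^(−0.0255·18/12)
= -880.8700 × 0.96247229 = -847.81

-$847.81 per tonne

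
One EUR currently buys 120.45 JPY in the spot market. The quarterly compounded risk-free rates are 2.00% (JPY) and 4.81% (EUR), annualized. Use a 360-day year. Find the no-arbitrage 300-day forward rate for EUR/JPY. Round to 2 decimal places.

117.69

By covered interest parity, F = S · (1+r_JPY/4)^(4T) / (1+r_EUR/4)^(4T)
= 120.45 × 1.016764 / 1.040649 = 120.45 × 0.977048
F = 117.69 JPY per EUR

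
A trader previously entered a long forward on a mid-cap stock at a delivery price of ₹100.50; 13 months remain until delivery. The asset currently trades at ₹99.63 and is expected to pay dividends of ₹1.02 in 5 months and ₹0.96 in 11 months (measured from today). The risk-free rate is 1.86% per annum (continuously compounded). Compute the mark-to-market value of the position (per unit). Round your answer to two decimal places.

-₹0.82

PV(remaining dividends) I = 1.02·e^(−0.0186·5/12) + 0.96·e^(−0.0186·11/12) = 1.9559
Current forward F = (S − I)·e^(rT) = (99.63 − 1.9559)·e^(0.0186·13/12) = 97.6741 × 1.020354 = 99.6622
Value (long) = (F − K)·e^(−rT) = (99.6622 − 100.50) × 0.980052 = -0.8211
Value = -₹0.82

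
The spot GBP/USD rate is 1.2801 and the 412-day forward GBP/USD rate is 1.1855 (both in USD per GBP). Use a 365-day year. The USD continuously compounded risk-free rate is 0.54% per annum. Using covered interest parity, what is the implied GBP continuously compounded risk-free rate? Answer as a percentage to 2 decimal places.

F = S·e^((r_USD − r_GBP)T) ⇒ r_GBP = r_USD − ln(F/S)/T
ln(1.1855/1.2801) = -0.076774; /(412/365) = -0.068016
r_GBP = 0.0054 + 0.068016 = 0.073416
r_GBP = 7.34%

7.34%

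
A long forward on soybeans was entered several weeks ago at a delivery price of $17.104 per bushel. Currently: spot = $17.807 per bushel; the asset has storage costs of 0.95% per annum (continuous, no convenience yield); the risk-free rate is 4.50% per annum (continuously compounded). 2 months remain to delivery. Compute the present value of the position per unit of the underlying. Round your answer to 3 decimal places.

Current fair forward for the remaining 2 months: F = S·e^((r + u)·T), (r + u) = 0.0450 + 0.0095 = 0.0545
F = 17.807 · e^(0.0545 × 2/12) = 17.807 × 1.009125 = 17.9695
Value of long forward = (F − K)·e^(−rT) = (17.9695 − 17.104) · e^(−0.0450·2/12)
= 0.8655 × 0.992528 = 0.859

$0.859 per bushel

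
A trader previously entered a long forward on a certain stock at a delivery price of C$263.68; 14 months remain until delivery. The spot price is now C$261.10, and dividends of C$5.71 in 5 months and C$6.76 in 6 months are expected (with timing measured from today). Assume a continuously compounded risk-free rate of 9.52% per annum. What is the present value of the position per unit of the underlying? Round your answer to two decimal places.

PV(remaining dividends) I = 5.71·e^(−0.0952·5/12) + 6.76·e^(−0.0952·6/12) = 11.9337
Current forward F = (S − I)·e^(rT) = (261.10 − 11.9337)·e^(0.0952·14/12) = 249.1663 × 1.117469 = 278.4356
Value (long) = (F − K)·e^(−rT) = (278.4356 − 263.68) × 0.894879 = 13.2045
Value = C$13.20

C$13.20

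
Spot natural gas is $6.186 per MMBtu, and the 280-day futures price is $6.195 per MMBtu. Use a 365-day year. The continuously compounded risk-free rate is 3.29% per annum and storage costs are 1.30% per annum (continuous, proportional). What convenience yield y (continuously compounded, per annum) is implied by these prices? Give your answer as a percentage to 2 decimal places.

4.40%

F = S·e^((r+u−y)T) ⇒ (r+u−y) = ln(F/S)/T
ln(6.195/6.186) = 0.001454; /T ⇒ 0.001895
y = r + u − ln(F/S)/T = 0.0329 + 0.0130 − 0.001895 = 0.044005
y = 4.40%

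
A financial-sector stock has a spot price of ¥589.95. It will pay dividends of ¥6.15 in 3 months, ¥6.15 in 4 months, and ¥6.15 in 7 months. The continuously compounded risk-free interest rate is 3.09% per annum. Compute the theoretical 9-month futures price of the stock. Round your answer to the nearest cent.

¥585.12

PV(dividends) I = 6.15·e^(−0.0309·3/12) + 6.15·e^(−0.0309·4/12) + 6.15·e^(−0.0309·7/12)
I = 6.1027 + 6.0870 + 6.0401 = 18.2298
F = (S − I)·e^(rT) = (589.95 − 18.2298) · e^(0.0309·9/12)
= 571.7202 · e^0.023175 = 571.7202 × 1.023446 = ¥585.12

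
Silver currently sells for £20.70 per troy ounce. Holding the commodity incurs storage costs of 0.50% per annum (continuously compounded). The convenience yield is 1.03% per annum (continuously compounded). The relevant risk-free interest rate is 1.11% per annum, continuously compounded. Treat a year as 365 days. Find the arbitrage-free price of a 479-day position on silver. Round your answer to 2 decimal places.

£20.86 per troy ounce

Net carry = r + u − y = 0.0111 + 0.0050 − 0.0103 = 0.0058
F = S·e^((r+u−y)T) = 20.70 · e^(0.0058 × 479/365) = 20.70 · e^0.007612
= 20.70 × 1.007641 = £20.86 per troy ounce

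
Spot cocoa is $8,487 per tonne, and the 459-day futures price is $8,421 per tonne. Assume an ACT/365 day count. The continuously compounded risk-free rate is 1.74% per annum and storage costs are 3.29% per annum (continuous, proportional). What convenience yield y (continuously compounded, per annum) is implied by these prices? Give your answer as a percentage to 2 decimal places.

5.65%

F = S·e^((r+u−y)T) ⇒ (r+u−y) = ln(F/S)/T
ln(8421/8487) = -0.007807; /T ⇒ -0.006208
y = r + u − ln(F/S)/T = 0.0174 + 0.0329 + 0.006208 = 0.056508
y = 5.65%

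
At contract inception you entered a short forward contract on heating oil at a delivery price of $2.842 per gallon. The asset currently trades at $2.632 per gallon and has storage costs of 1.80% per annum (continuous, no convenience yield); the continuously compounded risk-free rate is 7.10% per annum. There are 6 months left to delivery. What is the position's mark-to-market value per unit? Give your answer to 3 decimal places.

Current fair forward for the remaining 6 months: F = S·e^((r + u)·T), (r + u) = 0.0710 + 0.0180 = 0.0890
F = 2.632 · e^(0.0890 × 6/12) = 2.632 × 1.045505 = 2.7518
Value of long forward = (F − K)·e^(−rT) = (2.7518 − 2.842) · e^(−0.0710·6/12)
= -0.0902 × 0.965123 = -0.087
Short position value = −(long value) = $0.087

$0.087 per gallon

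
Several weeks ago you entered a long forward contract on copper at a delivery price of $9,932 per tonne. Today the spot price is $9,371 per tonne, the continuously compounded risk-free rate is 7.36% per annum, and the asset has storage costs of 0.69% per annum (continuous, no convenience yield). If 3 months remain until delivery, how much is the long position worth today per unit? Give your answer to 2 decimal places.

Current fair forward for the remaining 3 months: F = S·e^((r + u)·T), (r + u) = 0.0736 + 0.0069 = 0.0805
F = 9371 · e^(0.0805 × 3/12) = 9371 × 1.02032887 = 9561.5018
Value of long forward = (F − K)·e^(−rT) = (9561.5018 − 9932) · e^(−0.0736·3/12)
= -370.4982 × 0.98176825 = -363.74

-$363.74 per tonne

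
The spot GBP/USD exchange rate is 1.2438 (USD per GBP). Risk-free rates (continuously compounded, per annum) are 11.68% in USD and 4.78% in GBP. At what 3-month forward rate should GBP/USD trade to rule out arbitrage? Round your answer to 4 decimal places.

1.2654

F = S·e^((r_USD − r_GBP)T) = 1.2438 · e^((0.1168 − 0.0478) × 3/12)
= 1.2438 · e^0.017250 = 1.2438 × 1.017400
F = 1.2654 USD per GBP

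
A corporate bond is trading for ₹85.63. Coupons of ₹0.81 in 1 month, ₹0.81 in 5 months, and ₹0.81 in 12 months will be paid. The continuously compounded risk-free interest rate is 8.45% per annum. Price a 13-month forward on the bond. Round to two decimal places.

PV(coupons) I = 0.81·e^(−0.0845·1/12) + 0.81·e^(−0.0845·5/12) + 0.81·e^(−0.0845·12/12)
I = 0.8043 + 0.7820 + 0.7444 = 2.3307
F = (S − I)·e^(rT) = (85.63 − 2.3307) · e^(0.0845·13/12)
= 83.2993 · e^0.091542 = 83.2993 × 1.095863 = ₹91.28

₹91.28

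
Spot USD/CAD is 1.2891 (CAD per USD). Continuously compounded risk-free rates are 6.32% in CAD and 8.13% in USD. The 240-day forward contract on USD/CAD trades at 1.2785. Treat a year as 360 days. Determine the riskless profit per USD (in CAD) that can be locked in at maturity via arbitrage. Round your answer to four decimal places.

0.0049 per USD (in CAD)

Fair forward: F* = S·e^(carry·T), with carry = (r_CAD − r_USD) = 0.0632 − 0.0813 = -0.0181
F* = 1.2891 · e^(-0.0181 × 240/360) = 1.2891 · e^-0.012067 = 1.2891 × 0.988006 = 1.2736
Market 1.2785 > fair 1.2736: forward overpriced → cash-and-carry (buy spot, short the forward).
At maturity, profit = |F_mkt − F*| = |1.2785 − 1.2736| = 0.0049 per USD (in CAD)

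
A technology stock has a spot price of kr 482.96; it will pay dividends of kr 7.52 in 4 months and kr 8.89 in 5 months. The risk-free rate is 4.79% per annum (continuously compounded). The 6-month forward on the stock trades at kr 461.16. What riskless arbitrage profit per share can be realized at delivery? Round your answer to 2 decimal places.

PV(dividends) I = 7.52·e^(−0.0479·4/12) + 8.89·e^(−0.0479·5/12) = 16.1152
Fair forward F* = (S − I)·e^(rT) = (482.96 − 16.1152)·e^0.023950 = 466.8448 × 1.024239 = 478.1607
Market kr 461.16 < fair 478.1607: forward underpriced → reverse cash-and-carry (short the stock, invest proceeds at r, pay the dividends, go long the forward).
Profit at T = |F_mkt − F*| = |461.16 − 478.1607| = kr 17.00 per share

kr 17.00 per share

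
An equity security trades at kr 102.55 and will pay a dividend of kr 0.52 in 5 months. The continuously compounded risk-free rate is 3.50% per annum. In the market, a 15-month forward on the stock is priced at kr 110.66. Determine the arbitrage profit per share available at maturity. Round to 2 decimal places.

kr 4.06 per share

PV(dividends) I = 0.52·e^(−0.0350·5/12) = 0.5125
Fair forward F* = (S − I)·e^(rT) = (102.55 − 0.5125)·e^0.043750 = 102.0375 × 1.044721 = 106.6007
Market kr 110.66 > fair 106.6007: forward overpriced → cash-and-carry (borrow at r, buy the stock and collect the dividends, short the forward).
Profit at T = |F_mkt − F*| = |110.66 − 106.6007| = kr 4.06 per share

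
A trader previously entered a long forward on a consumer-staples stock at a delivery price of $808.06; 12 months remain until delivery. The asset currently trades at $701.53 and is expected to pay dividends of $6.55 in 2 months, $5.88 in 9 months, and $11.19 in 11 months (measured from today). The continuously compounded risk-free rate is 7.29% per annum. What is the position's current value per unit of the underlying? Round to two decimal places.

-$72.22

PV(remaining dividends) I = 6.55·e^(−0.0729·2/12) + 5.88·e^(−0.0729·9/12) + 11.19·e^(−0.0729·11/12) = 22.5047
Current forward F = (S − I)·e^(rT) = (701.53 − 22.5047)·e^(0.0729·12/12) = 679.0253 × 1.075623 = 730.3752
Value (long) = (F − K)·e^(−rT) = (730.3752 − 808.06) × 0.929694 = -72.2231
Value = -$72.22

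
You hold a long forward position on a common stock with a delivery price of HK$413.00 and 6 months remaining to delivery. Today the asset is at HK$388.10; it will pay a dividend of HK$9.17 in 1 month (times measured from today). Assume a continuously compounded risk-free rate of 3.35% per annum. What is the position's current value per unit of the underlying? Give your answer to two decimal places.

-HK$27.18

PV(remaining dividends) I = 9.17·e^(−0.0335·1/12) = 9.1444
Current forward F = (S − I)·e^(rT) = (388.10 − 9.1444)·e^(0.0335·6/12) = 378.9556 × 1.016891 = 385.3565
Value (long) = (F − K)·e^(−rT) = (385.3565 − 413.00) × 0.983390 = -27.1843
Value = -HK$27.18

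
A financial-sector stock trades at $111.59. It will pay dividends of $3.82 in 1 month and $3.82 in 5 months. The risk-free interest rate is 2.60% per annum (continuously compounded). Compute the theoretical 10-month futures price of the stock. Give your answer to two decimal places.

PV(dividends) I = 3.82·e^(−0.0260·1/12) + 3.82·e^(−0.0260·5/12)
I = 3.8117 + 3.7788 = 7.5905
F = (S − I)·e^(rT) = (111.59 − 7.5905) · e^(0.0260·10/12)
= 103.9995 · e^0.021667 = 103.9995 × 1.021903 = $106.28

$106.28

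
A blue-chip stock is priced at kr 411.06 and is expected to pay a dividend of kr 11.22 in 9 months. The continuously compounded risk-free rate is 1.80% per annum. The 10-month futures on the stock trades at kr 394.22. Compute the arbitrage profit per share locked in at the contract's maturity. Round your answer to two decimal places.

kr 11.82 per share

PV(dividends) I = 11.22·e^(−0.0180·9/12) = 11.0695
Fair futures F* = (S − I)·e^(rT) = (411.06 − 11.0695)·e^0.015000 = 399.9905 × 1.015113 = 406.0356
Market kr 394.22 < fair 406.0356: forward underpriced → reverse cash-and-carry (short the stock, invest proceeds at r, pay the dividends, go long the forward).
Profit at T = |F_mkt − F*| = |394.22 − 406.0356| = kr 11.82 per share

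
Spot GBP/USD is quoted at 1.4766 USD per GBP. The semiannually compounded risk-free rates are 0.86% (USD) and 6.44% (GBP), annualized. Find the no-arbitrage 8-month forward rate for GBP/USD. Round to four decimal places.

1.4236

By covered interest parity, F = S · (1+r_USD/2)^(2T) / (1+r_GBP/2)^(2T)
= 1.4766 × 1.005737 / 1.043162 = 1.4766 × 0.964124
F = 1.4236 USD per GBP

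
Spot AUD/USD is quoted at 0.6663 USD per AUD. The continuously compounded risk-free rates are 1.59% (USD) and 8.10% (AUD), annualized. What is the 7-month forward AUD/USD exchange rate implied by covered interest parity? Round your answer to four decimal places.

0.6415

F = S·e^((r_USD − r_AUD)T) = 0.6663 · e^((0.0159 − 0.0810) × 7/12)
= 0.6663 · e^-0.037975 = 0.6663 × 0.962737
F = 0.6415 USD per AUD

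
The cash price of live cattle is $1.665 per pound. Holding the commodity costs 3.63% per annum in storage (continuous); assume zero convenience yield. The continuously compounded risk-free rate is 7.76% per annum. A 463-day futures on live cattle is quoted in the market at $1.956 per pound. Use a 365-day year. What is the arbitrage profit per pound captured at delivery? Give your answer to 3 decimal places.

$0.032 per pound

Fair futures: F* = S·e^(carry·T), with carry = (r + u) = 0.0776 + 0.0363 = 0.1139
F* = 1.665 · e^(0.1139 × 463/365) = 1.665 · e^0.144481 = 1.665 × 1.155440 = $1.9238
Market $1.956 > fair $1.9238: forward overpriced → cash-and-carry (buy spot, short the forward).
At maturity, profit = |F_mkt − F*| = |1.956 − 1.9238| = $0.032 per pound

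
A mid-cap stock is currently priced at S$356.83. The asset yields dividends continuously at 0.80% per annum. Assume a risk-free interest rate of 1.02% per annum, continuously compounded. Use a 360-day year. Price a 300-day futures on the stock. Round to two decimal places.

F = S·e^((r − q)T) = 356.83 · e^((0.0102 − 0.0080) × 300/360)
= 356.83 · e^0.001833 = 356.83 × 1.001835
F = S$357.48

S$357.48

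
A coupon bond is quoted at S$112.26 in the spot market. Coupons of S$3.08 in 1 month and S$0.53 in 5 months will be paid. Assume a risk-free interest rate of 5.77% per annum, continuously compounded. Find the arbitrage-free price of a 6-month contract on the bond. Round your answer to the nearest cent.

S$111.86

PV(coupons) I = 3.08·e^(−0.0577·1/12) + 0.53·e^(−0.0577·5/12)
I = 3.0652 + 0.5174 = 3.5826
F = (S − I)·e^(rT) = (112.26 − 3.5826) · e^(0.0577·6/12)
= 108.6774 · e^0.028850 = 108.6774 × 1.029270 = S$111.86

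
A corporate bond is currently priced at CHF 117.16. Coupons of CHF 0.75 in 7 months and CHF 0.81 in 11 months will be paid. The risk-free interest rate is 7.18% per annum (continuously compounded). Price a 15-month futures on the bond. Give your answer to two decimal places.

PV(coupons) I = 0.75·e^(−0.0718·7/12) + 0.81·e^(−0.0718·11/12)
I = 0.7192 + 0.7584 = 1.4776
F = (S − I)·e^(rT) = (117.16 − 1.4776) · e^(0.0718·15/12)
= 115.6824 · e^0.089750 = 115.6824 × 1.093901 = CHF 126.55

CHF 126.55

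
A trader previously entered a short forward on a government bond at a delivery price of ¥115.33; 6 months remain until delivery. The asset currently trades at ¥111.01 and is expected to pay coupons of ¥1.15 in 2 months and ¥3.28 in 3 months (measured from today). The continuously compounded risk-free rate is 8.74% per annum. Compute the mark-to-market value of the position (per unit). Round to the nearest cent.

¥3.73

PV(remaining coupons) I = 1.15·e^(−0.0874·2/12) + 3.28·e^(−0.0874·3/12) = 4.3425
Current forward F = (S − I)·e^(rT) = (111.01 − 4.3425)·e^(0.0874·6/12) = 106.6675 × 1.044669 = 111.4322
Value (long) = (F − K)·e^(−rT) = (111.4322 − 115.33) × 0.957241 = -3.7311
Short position value = −(long value) = ¥3.73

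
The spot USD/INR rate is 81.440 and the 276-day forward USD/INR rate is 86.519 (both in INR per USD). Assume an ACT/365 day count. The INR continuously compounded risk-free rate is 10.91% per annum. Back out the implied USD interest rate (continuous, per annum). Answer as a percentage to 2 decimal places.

F = S·e^((r_INR − r_USD)T) ⇒ r_USD = r_INR − ln(F/S)/T
ln(86.519/81.440) = 0.060497; /(276/365) = 0.080005
r_USD = 0.1091 − 0.080005 = 0.029095
r_USD = 2.91%

2.91%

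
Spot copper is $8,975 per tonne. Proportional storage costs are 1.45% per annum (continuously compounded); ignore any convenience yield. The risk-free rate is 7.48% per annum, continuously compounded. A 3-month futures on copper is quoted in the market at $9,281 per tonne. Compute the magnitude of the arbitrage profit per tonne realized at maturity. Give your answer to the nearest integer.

Fair futures: F* = S·e^(carry·T), with carry = (r + u) = 0.0748 + 0.0145 = 0.0893
F* = 8975 · e^(0.0893 × 3/12) = 8975 · e^0.022325 = 8975 × 1.022576 = $9177.6196
Market $9281 > fair $9177.6196: forward overpriced → cash-and-carry (buy spot, short the forward).
At maturity, profit = |F_mkt − F*| = |9281 − 9177.6196| = $103 per tonne

$103 per tonne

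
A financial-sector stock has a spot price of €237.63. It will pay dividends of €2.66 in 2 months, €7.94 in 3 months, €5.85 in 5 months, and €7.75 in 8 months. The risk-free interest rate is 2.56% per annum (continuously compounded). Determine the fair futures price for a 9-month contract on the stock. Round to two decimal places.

PV(dividends) I = 2.66·e^(−0.0256·2/12) + 7.94·e^(−0.0256·3/12) + 5.85·e^(−0.0256·5/12) + 7.75·e^(−0.0256·8/12)
I = 2.6487 + 7.8893 + 5.7879 + 7.6189 = 23.9448
F = (S − I)·e^(rT) = (237.63 − 23.9448) · e^(0.0256·9/12)
= 213.6852 · e^0.019200 = 213.6852 × 1.019386 = €217.83

€217.83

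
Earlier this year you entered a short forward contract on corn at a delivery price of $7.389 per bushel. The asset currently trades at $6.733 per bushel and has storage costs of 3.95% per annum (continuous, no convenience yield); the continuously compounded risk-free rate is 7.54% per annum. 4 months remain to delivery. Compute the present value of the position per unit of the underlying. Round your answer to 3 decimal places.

$0.383 per bushel

Current fair forward for the remaining 4 months: F = S·e^((r + u)·T), (r + u) = 0.0754 + 0.0395 = 0.1149
F = 6.733 · e^(0.1149 × 4/12) = 6.733 × 1.039043 = 6.9959
Value of long forward = (F − K)·e^(−rT) = (6.9959 − 7.389) · e^(−0.0754·4/12)
= -0.3931 × 0.975180 = -0.383
Short position value = −(long value) = $0.383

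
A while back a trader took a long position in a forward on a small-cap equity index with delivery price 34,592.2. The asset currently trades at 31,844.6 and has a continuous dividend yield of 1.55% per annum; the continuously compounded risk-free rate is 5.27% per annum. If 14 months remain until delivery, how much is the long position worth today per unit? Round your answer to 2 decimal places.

-1255.50

Current fair forward for the remaining 14 months: F = S·e^((r − q)·T), (r − q) = 0.0527 − 0.0155 = 0.0372
F = 31844.6 · e^(0.0372 × 14/12) = 31844.6 × 1.04435555 = 33257.0847
Value of long forward = (F − K)·e^(−rT) = (33257.0847 − 34592.2) · e^(−0.0527·14/12)
= -1335.1153 × 0.94036862 = -1255.50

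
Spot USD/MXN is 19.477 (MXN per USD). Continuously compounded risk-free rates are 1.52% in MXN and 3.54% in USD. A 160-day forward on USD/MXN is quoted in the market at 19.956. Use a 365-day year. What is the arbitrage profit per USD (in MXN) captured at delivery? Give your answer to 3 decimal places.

Fair forward: F* = S·e^(carry·T), with carry = (r_MXN − r_USD) = 0.0152 − 0.0354 = -0.0202
F* = 19.477 · e^(-0.0202 × 160/365) = 19.477 · e^-0.008855 = 19.477 × 0.991184 = 19.3053
Market 19.956 > fair 19.3053: forward overpriced → cash-and-carry (buy spot, short the forward).
At maturity, profit = |F_mkt − F*| = |19.956 − 19.3053| = 0.651 per USD (in MXN)

0.651 per USD (in MXN)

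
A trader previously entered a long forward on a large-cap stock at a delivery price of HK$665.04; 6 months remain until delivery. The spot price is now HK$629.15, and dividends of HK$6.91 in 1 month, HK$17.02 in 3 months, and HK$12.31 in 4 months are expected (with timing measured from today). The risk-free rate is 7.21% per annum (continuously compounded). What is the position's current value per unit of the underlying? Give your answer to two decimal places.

-HK$47.94

PV(remaining dividends) I = 6.91·e^(−0.0721·1/12) + 17.02·e^(−0.0721·3/12) + 12.31·e^(−0.0721·4/12) = 35.6022
Current forward F = (S − I)·e^(rT) = (629.15 − 35.6022)·e^(0.0721·6/12) = 593.5478 × 1.036708 = 615.3358
Value (long) = (F − K)·e^(−rT) = (615.3358 − 665.04) × 0.964592 = -47.9443
Value = -HK$47.94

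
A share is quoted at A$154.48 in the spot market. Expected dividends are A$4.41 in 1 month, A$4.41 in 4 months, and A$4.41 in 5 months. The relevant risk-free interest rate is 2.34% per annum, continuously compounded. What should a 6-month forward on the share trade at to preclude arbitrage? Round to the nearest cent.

PV(dividends) I = 4.41·e^(−0.0234·1/12) + 4.41·e^(−0.0234·4/12) + 4.41·e^(−0.0234·5/12)
I = 4.4014 + 4.3757 + 4.3672 = 13.1443
F = (S − I)·e^(rT) = (154.48 − 13.1443) · e^(0.0234·6/12)
= 141.3357 · e^0.011700 = 141.3357 × 1.011769 = A$143.00

A$143.00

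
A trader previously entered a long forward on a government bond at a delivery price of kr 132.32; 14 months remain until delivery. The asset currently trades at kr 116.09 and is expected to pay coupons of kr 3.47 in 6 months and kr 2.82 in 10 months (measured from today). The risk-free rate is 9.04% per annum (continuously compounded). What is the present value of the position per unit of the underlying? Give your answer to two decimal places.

PV(remaining coupons) I = 3.47·e^(−0.0904·6/12) + 2.82·e^(−0.0904·10/12) = 5.9320
Current forward F = (S − I)·e^(rT) = (116.09 − 5.9320)·e^(0.0904·14/12) = 110.1580 × 1.111229 = 122.4108
Value (long) = (F − K)·e^(−rT) = (122.4108 − 132.32) × 0.899904 = -8.9173
Value = -kr 8.92

-kr 8.92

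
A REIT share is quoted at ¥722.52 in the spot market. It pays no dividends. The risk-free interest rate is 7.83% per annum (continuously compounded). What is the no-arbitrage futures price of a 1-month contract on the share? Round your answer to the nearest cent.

¥727.25

F = S·e^(rT) = 722.52 · e^(0.0783 × 1/12)
= 722.52 · e^0.006525 = 722.52 × 1.006546
F = ¥727.25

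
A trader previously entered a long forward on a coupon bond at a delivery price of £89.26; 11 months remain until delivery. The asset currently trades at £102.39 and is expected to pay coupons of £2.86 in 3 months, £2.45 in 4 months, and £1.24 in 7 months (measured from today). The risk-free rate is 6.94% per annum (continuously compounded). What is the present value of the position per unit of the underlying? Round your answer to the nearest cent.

£12.24

PV(remaining coupons) I = 2.86·e^(−0.0694·3/12) + 2.45·e^(−0.0694·4/12) + 1.24·e^(−0.0694·7/12) = 6.3956
Current forward F = (S − I)·e^(rT) = (102.39 − 6.3956)·e^(0.0694·11/12) = 95.9944 × 1.065684 = 102.2997
Value (long) = (F − K)·e^(−rT) = (102.2997 − 89.26) × 0.938365 = 12.2360
Value = £12.24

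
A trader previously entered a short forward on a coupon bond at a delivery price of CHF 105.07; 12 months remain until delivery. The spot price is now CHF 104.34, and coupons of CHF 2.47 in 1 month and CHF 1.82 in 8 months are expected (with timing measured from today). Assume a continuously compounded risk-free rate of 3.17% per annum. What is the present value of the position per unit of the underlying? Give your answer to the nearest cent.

PV(remaining coupons) I = 2.47·e^(−0.0317·1/12) + 1.82·e^(−0.0317·8/12) = 4.2454
Current forward F = (S − I)·e^(rT) = (104.34 − 4.2454)·e^(0.0317·12/12) = 100.0946 × 1.032208 = 103.3184
Value (long) = (F − K)·e^(−rT) = (103.3184 − 105.07) × 0.968797 = -1.6969
Short position value = −(long value) = CHF 1.70

CHF 1.70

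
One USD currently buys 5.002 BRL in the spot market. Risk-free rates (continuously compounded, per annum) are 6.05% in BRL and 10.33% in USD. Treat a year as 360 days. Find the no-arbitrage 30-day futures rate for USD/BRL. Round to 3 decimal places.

F = S·e^((r_BRL − r_USD)T) = 5.002 · e^((0.0605 − 0.1033) × 30/360)
= 5.002 · e^-0.003567 = 5.002 × 0.996439
F = 4.984 BRL per USD

4.984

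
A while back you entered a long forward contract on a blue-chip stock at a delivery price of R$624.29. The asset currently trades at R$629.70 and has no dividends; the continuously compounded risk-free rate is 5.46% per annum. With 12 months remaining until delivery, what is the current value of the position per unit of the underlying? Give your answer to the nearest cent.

Current fair forward for the remaining 12 months: F = S·e^(r·T), r = 0.0546
F = 629.70 · e^(0.0546 × 12/12) = 629.70 × 1.056118 = 665.0375
Value of long forward = (F − K)·e^(−rT) = (665.0375 − 624.29) · e^(−0.0546·12/12)
= 40.7475 × 0.946864 = 38.58

R$38.58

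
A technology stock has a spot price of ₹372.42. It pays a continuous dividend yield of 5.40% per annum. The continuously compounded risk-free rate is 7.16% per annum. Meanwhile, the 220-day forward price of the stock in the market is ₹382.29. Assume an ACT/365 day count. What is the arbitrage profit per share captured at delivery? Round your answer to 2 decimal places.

Fair forward: F* = S·e^(carry·T), with carry = (r − q) = 0.0716 − 0.0540 = 0.0176
F* = 372.42 · e^(0.0176 × 220/365) = 372.42 · e^0.010608 = 372.42 × 1.010664 = ₹376.3915
Market ₹382.29 > fair ₹376.3915: forward overpriced → cash-and-carry (buy spot, short the forward).
At maturity, profit = |F_mkt − F*| = |382.29 − 376.3915| = ₹5.90 per share

₹5.90 per share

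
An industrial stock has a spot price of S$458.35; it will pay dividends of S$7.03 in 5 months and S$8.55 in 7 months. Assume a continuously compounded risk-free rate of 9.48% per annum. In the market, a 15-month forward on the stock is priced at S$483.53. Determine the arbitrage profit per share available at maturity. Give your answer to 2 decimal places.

PV(dividends) I = 7.03·e^(−0.0948·5/12) + 8.55·e^(−0.0948·7/12) = 14.8477
Fair forward F* = (S − I)·e^(rT) = (458.35 − 14.8477)·e^0.118500 = 443.5023 × 1.125807 = 499.2980
Market S$483.53 < fair 499.2980: forward underpriced → reverse cash-and-carry (short the stock, invest proceeds at r, pay the dividends, go long the forward).
Profit at T = |F_mkt − F*| = |483.53 − 499.2980| = S$15.77 per share

S$15.77 per share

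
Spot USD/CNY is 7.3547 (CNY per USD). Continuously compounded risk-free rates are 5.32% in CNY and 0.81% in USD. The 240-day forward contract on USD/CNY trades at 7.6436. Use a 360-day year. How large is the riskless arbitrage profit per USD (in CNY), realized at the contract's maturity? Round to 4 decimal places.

0.0644 per USD (in CNY)

Fair forward: F* = S·e^(carry·T), with carry = (r_CNY − r_USD) = 0.0532 − 0.0081 = 0.0451
F* = 7.3547 · e^(0.0451 × 240/360) = 7.3547 · e^0.030067 = 7.3547 × 1.030524 = 7.5792
Market 7.6436 > fair 7.5792: forward overpriced → cash-and-carry (buy spot, short the forward).
At maturity, profit = |F_mkt − F*| = |7.6436 − 7.5792| = 0.0644 per USD (in CNY)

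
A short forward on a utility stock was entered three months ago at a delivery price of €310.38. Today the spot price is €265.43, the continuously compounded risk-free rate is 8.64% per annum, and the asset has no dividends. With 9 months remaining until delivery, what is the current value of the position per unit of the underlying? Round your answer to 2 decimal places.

Current fair forward for the remaining 9 months: F = S·e^(r·T), r = 0.0864
F = 265.43 · e^(0.0864 × 9/12) = 265.43 × 1.066946 = 283.1995
Value of long forward = (F − K)·e^(−rT) = (283.1995 − 310.38) · e^(−0.0864·9/12)
= -27.1805 × 0.937255 = -25.48
Short position value = −(long value) = €25.48

€25.48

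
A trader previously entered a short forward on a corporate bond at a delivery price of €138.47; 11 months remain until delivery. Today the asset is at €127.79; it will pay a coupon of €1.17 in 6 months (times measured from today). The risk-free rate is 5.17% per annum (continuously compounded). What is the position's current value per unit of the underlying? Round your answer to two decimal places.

PV(remaining coupons) I = 1.17·e^(−0.0517·6/12) = 1.1401
Current forward F = (S − I)·e^(rT) = (127.79 − 1.1401)·e^(0.0517·11/12) = 126.6499 × 1.048533 = 132.7966
Value (long) = (F − K)·e^(−rT) = (132.7966 − 138.47) × 0.953714 = -5.4108
Short position value = −(long value) = €5.41

€5.41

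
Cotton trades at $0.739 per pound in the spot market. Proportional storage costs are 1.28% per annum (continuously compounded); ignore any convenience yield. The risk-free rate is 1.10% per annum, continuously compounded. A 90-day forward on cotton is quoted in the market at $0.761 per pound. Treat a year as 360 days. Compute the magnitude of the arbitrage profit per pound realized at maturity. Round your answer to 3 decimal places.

Fair forward: F* = S·e^(carry·T), with carry = (r + u) = 0.0110 + 0.0128 = 0.0238
F* = 0.739 · e^(0.0238 × 90/360) = 0.739 · e^0.005950 = 0.739 × 1.005968 = $0.7434
Market $0.761 > fair $0.7434: forward overpriced → cash-and-carry (buy spot, short the forward).
At maturity, profit = |F_mkt − F*| = |0.761 − 0.7434| = $0.018 per pound

$0.018 per pound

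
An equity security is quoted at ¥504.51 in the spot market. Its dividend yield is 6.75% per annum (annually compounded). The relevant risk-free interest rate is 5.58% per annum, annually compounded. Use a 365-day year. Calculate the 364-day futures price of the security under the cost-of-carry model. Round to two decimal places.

¥499.00

F = S · (1+r)^T / (1+q)^T
= 504.51 × 1.055643 / 1.067309 = 504.51 × 0.989070
F = ¥499.00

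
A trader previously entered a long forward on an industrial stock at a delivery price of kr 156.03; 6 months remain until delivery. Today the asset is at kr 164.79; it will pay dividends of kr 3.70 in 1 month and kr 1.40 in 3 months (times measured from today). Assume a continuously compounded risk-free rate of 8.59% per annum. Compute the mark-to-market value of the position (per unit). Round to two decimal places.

PV(remaining dividends) I = 3.70·e^(−0.0859·1/12) + 1.40·e^(−0.0859·3/12) = 5.0439
Current forward F = (S − I)·e^(rT) = (164.79 − 5.0439)·e^(0.0859·6/12) = 159.7461 × 1.043886 = 166.7567
Value (long) = (F − K)·e^(−rT) = (166.7567 − 156.03) × 0.957959 = 10.2757
Value = kr 10.28

kr 10.28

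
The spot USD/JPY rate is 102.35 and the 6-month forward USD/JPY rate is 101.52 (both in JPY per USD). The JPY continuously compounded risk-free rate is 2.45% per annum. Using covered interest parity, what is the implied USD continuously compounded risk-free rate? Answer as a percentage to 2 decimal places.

4.08%

F = S·e^((r_JPY − r_USD)T) ⇒ r_USD = r_JPY − ln(F/S)/T
ln(101.52/102.35) = -0.008142; /(6/12) = -0.016284
r_USD = 0.0245 + 0.016284 = 0.040784
r_USD = 4.08%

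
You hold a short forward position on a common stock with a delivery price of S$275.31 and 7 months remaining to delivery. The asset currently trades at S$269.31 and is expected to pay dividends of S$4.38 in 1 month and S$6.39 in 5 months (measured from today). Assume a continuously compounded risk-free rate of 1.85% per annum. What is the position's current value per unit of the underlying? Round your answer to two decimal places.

S$13.76

PV(remaining dividends) I = 4.38·e^(−0.0185·1/12) + 6.39·e^(−0.0185·5/12) = 10.7142
Current forward F = (S − I)·e^(rT) = (269.31 − 10.7142)·e^(0.0185·7/12) = 258.5958 × 1.010850 = 261.4016
Value (long) = (F − K)·e^(−rT) = (261.4016 − 275.31) × 0.989266 = -13.7591
Short position value = −(long value) = S$13.76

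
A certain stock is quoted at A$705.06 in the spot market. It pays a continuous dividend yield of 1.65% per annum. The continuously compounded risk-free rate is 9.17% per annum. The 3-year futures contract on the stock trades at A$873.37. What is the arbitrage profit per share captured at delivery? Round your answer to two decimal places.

A$10.12 per share

Fair futures: F* = S·e^(carry·T), with carry = (r − q) = 0.0917 − 0.0165 = 0.0752
F* = 705.06 · e^(0.0752 × 3) = 705.06 · e^0.225600 = 705.06 × 1.253074 = A$883.4924
Market A$873.37 < fair A$883.4924: forward underpriced → reverse cash-and-carry (short spot, go long the forward).
At maturity, profit = |F_mkt − F*| = |873.37 − 883.4924| = A$10.12 per share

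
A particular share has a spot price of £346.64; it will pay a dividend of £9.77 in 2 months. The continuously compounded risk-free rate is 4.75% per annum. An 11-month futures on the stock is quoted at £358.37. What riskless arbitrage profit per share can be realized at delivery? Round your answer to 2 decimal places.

£6.43 per share

PV(dividends) I = 9.77·e^(−0.0475·2/12) = 9.6930
Fair futures F* = (S − I)·e^(rT) = (346.64 − 9.6930)·e^0.043542 = 336.9470 × 1.044504 = 351.9425
Market £358.37 > fair 351.9425: forward overpriced → cash-and-carry (borrow at r, buy the stock and collect the dividends, short the forward).
Profit at T = |F_mkt − F*| = |358.37 − 351.9425| = £6.43 per share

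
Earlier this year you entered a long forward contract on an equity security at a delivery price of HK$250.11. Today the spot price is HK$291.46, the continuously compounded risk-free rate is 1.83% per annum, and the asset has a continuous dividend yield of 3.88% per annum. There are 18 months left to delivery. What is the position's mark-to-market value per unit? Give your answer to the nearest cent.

Current fair forward for the remaining 18 months: F = S·e^((r − q)·T), (r − q) = 0.0183 − 0.0388 = -0.0205
F = 291.46 · e^(-0.0205 × 18/12) = 291.46 × 0.969718 = 282.6340
Value of long forward = (F − K)·e^(−rT) = (282.6340 − 250.11) · e^(−0.0183·18/12)
= 32.5240 × 0.972923 = 31.64

HK$31.64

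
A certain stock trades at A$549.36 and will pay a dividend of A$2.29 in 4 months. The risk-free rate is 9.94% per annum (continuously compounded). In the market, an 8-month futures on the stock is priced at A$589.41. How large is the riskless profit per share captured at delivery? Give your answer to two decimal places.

PV(dividends) I = 2.29·e^(−0.0994·4/12) = 2.2154
Fair futures F* = (S − I)·e^(rT) = (549.36 − 2.2154)·e^0.066267 = 547.1446 × 1.068512 = 584.6306
Market A$589.41 > fair 584.6306: forward overpriced → cash-and-carry (borrow at r, buy the stock and collect the dividends, short the forward).
Profit at T = |F_mkt − F*| = |589.41 − 584.6306| = A$4.78 per share

A$4.78 per share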